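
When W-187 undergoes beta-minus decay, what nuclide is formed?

Beta-minus decay: mass number changes by +0, atomic number by +1.
A: 187 = 187; Z: 74 + 1 = 75.
Z = 75 is rhenium, so the daughter is Re-187.

Re-187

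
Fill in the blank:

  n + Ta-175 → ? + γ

Conserve mass number: 1 + 175 = A + 0, so A = 176.
Conserve atomic number: 0 + 73 = Z + 0, so Z = 73.
Z = 73 is tantalum, so the species is Ta-176.

Ta-176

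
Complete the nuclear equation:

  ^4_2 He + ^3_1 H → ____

Conserve mass number: 4 + 3 = A, so A = 7.
Conserve atomic number: 2 + 1 = Z, so Z = 3.
Z = 3 is lithium, so the species is ^7_3 Li.

Li-7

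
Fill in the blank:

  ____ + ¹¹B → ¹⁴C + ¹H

alpha particle

Conserve mass number: A + 11 = 14 + 1, so A = 4.
Conserve atomic number: Z + 5 = 6 + 1, so Z = 2.
A = 4 and Z = 2 is ⁴He — an alpha particle.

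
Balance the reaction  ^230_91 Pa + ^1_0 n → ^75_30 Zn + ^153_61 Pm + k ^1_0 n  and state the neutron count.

Conserve mass number: 231 = 75 + 153 + k, so k = 231 − 228 = 3.
Check atomic number: 91 = 30 + 61 + 0 = 91. ✓

3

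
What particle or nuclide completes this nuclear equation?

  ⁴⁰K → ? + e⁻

Ca-40

Conserve mass number: 40 = A + 0, so A = 40.
Conserve atomic number: 19 = Z − 1, so Z = 20.
Z = 20 is calcium, so the species is ⁴⁰Ca.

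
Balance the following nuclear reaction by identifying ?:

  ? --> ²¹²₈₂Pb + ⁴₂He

Po-216

Conserve mass number: A = 212 + 4, so A = 216.
Conserve atomic number: Z = 82 + 2, so Z = 84.
Z = 84 is polonium, so the species is ²¹⁶₈₄Po.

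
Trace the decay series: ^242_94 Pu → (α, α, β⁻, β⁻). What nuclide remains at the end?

U-234

Start: (A, Z) = (242, 94).
After α: (238, 92).
After α: (234, 90).
After β⁻: (234, 91).
After β⁻: (234, 92).
Z = 92 is uranium.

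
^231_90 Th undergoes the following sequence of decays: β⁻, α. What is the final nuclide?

Start: (A, Z) = (231, 90).
After β⁻: (231, 91).
After α: (227, 89).
Z = 89 is actinium.

Ac-227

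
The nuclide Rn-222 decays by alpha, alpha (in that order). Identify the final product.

Pb-214

Start: (A, Z) = (222, 86).
After α: (218, 84).
After α: (214, 82).
Z = 82 is lead.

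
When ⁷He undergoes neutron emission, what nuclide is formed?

Neutron emission: mass number changes by -1, atomic number by +0.
A: 7 − 1 = 6; Z: 2 = 2.
Z = 2 is helium, so the daughter is ⁶He.

He-6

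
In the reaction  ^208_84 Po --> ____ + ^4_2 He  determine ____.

Pb-204

Conserve mass number: 208 = A + 4, so A = 204.
Conserve atomic number: 84 = Z + 2, so Z = 82.
Z = 82 is lead, so the species is ^204_82 Pb.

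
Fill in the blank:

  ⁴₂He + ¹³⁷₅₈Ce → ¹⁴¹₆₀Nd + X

gamma ray

Conserve mass number: 4 + 137 = 141 + A, so A = 0.
Conserve atomic number: 2 + 58 = 60 + Z, so Z = 0.
A = 0 and Z = 0 is ⁰₀γ — a gamma ray.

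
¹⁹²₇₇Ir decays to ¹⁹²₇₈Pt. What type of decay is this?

beta-minus decay

ΔA = 192 − 192 = 0; ΔZ = 78 − 77 = +1.
A is unchanged and Z rises by 1 — a neutron has become a proton (β⁻ decay).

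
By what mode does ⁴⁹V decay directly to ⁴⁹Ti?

ΔA = 49 − 49 = 0; ΔZ = 22 − 23 = -1.
A is unchanged and Z drops by 1 — a proton has become a neutron (β⁺ emission or electron capture).

beta-plus decay or electron capture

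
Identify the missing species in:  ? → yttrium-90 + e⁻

Sr-90

Conserve mass number: A = 90 + 0, so A = 90.
Conserve atomic number: Z = 39 − 1, so Z = 38.
Z = 38 is strontium, so the species is strontium-90.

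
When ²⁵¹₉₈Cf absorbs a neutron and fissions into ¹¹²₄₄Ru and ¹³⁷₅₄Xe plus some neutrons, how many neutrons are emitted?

3

Conserve mass number: 252 = 112 + 137 + k, so k = 252 − 249 = 3.
Check atomic number: 98 = 44 + 54 + 0 = 98. ✓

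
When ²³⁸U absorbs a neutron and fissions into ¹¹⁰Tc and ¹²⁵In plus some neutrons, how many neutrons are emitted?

Conserve mass number: 239 = 110 + 125 + k, so k = 239 − 235 = 4.
Check atomic number: 92 = 43 + 49 + 0 = 92. ✓

4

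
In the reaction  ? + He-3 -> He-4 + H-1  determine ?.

Conserve mass number: A + 3 = 4 + 1, so A = 2.
Conserve atomic number: Z + 2 = 2 + 1, so Z = 1.
A = 2 and Z = 1 is H-2 — a deuteron.

deuteron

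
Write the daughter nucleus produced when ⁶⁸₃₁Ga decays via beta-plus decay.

Zn-68

Beta-plus decay: mass number changes by +0, atomic number by -1.
A: 68 = 68; Z: 31 − 1 = 30.
Z = 30 is zinc, so the daughter is ⁶⁸₃₀Zn.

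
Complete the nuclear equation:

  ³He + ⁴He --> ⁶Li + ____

proton

Conserve mass number: 3 + 4 = 6 + A, so A = 1.
Conserve atomic number: 2 + 2 = 3 + Z, so Z = 1.
A = 1 and Z = 1 is ¹H — a proton.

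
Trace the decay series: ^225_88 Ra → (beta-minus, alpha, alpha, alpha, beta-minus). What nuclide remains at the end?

Po-213

Start: (A, Z) = (225, 88).
After β⁻: (225, 89).
After α: (221, 87).
After α: (217, 85).
After α: (213, 83).
After β⁻: (213, 84).
Z = 84 is polonium.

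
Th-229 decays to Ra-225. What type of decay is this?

ΔA = 225 − 229 = -4; ΔZ = 88 − 90 = -2.
A drops by 4 and Z drops by 2 — the signature of alpha emission.

alpha decay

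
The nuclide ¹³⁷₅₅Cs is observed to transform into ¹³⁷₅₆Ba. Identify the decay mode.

beta-minus decay

ΔA = 137 − 137 = 0; ΔZ = 56 − 55 = +1.
A is unchanged and Z rises by 1 — a neutron has become a proton (β⁻ decay).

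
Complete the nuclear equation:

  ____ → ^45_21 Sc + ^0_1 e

Conserve mass number: A = 45 + 0, so A = 45.
Conserve atomic number: Z = 21 + 1, so Z = 22.
Z = 22 is titanium, so the species is ^45_22 Ti.

Ti-45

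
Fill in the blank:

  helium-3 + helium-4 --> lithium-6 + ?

Conserve mass number: 3 + 4 = 6 + A, so A = 1.
Conserve atomic number: 2 + 2 = 3 + Z, so Z = 1.
A = 1 and Z = 1 is hydrogen-1 — a proton.

proton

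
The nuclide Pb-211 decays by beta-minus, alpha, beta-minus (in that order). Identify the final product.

Start: (A, Z) = (211, 82).
After β⁻: (211, 83).
After α: (207, 81).
After β⁻: (207, 82).
Z = 82 is lead.

Pb-207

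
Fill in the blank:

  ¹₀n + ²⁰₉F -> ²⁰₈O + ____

proton

Conserve mass number: 1 + 20 = 20 + A, so A = 1.
Conserve atomic number: 0 + 9 = 8 + Z, so Z = 1.
A = 1 and Z = 1 is ¹₁H — a proton.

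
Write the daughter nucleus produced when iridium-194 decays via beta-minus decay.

Pt-194

Beta-minus decay: mass number changes by +0, atomic number by +1.
A: 194 = 194; Z: 77 + 1 = 78.
Z = 78 is platinum, so the daughter is platinum-194.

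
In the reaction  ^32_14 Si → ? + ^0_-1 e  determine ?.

Conserve mass number: 32 = A + 0, so A = 32.
Conserve atomic number: 14 = Z − 1, so Z = 15.
Z = 15 is phosphorus, so the species is ^32_15 P.

P-32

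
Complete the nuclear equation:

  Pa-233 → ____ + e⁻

Conserve mass number: 233 = A + 0, so A = 233.
Conserve atomic number: 91 = Z − 1, so Z = 92.
Z = 92 is uranium, so the species is U-233.

U-233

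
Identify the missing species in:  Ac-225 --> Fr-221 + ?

Conserve mass number: 225 = 221 + A, so A = 4.
Conserve atomic number: 89 = 87 + Z, so Z = 2.
A = 4 and Z = 2 is He-4 — an alpha particle.

alpha particle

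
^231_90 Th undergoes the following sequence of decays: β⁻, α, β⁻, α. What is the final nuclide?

Start: (A, Z) = (231, 90).
After β⁻: (231, 91).
After α: (227, 89).
After β⁻: (227, 90).
After α: (223, 88).
Z = 88 is radium.

Ra-223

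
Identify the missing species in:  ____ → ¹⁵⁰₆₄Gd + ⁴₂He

Conserve mass number: A = 150 + 4, so A = 154.
Conserve atomic number: Z = 64 + 2, so Z = 66.
Z = 66 is dysprosium, so the species is ¹⁵⁴₆₆Dy.

Dy-154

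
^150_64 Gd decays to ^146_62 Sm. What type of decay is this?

ΔA = 146 − 150 = -4; ΔZ = 62 − 64 = -2.
A drops by 4 and Z drops by 2 — the signature of alpha emission.

alpha decay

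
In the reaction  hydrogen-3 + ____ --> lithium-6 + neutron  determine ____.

Conserve mass number: 3 + A = 6 + 1, so A = 4.
Conserve atomic number: 1 + Z = 3 + 0, so Z = 2.
A = 4 and Z = 2 is helium-4 — an alpha particle.

alpha particle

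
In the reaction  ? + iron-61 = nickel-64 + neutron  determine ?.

alpha particle

Conserve mass number: A + 61 = 64 + 1, so A = 4.
Conserve atomic number: Z + 26 = 28 + 0, so Z = 2.
A = 4 and Z = 2 is helium-4 — an alpha particle.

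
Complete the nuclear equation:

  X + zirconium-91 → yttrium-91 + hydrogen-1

Conserve mass number: A + 91 = 91 + 1, so A = 1.
Conserve atomic number: Z + 40 = 39 + 1, so Z = 0.
A = 1 and Z = 0 is neutron — a neutron.

neutron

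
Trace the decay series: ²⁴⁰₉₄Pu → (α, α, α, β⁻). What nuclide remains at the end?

Start: (A, Z) = (240, 94).
After α: (236, 92).
After α: (232, 90).
After α: (228, 88).
After β⁻: (228, 89).
Z = 89 is actinium.

Ac-228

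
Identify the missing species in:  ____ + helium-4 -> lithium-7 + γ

triton

Conserve mass number: A + 4 = 7 + 0, so A = 3.
Conserve atomic number: Z + 2 = 3 + 0, so Z = 1.
A = 3 and Z = 1 is hydrogen-3 — a triton.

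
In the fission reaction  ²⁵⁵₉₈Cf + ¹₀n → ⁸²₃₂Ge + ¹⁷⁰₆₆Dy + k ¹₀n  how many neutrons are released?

4

Conserve mass number: 256 = 82 + 170 + k, so k = 256 − 252 = 4.
Check atomic number: 98 = 32 + 66 + 0 = 98. ✓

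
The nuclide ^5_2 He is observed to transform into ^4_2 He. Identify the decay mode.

neutron emission

ΔA = 4 − 5 = -1; ΔZ = 2 − 2 = +0.
A drops by 1 with Z unchanged — a neutron was emitted.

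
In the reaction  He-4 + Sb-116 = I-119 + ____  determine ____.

neutron

Conserve mass number: 4 + 116 = 119 + A, so A = 1.
Conserve atomic number: 2 + 51 = 53 + Z, so Z = 0.
A = 1 and Z = 0 is n — a neutron.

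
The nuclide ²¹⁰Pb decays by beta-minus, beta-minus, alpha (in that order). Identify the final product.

Start: (A, Z) = (210, 82).
After β⁻: (210, 83).
After β⁻: (210, 84).
After α: (206, 82).
Z = 82 is lead.

Pb-206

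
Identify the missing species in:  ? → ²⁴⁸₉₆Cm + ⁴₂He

Cf-252

Conserve mass number: A = 248 + 4, so A = 252.
Conserve atomic number: Z = 96 + 2, so Z = 98.
Z = 98 is californium, so the species is ²⁵²₉₈Cf.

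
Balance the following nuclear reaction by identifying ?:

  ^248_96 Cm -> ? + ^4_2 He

Pu-244

Conserve mass number: 248 = A + 4, so A = 244.
Conserve atomic number: 96 = Z + 2, so Z = 94.
Z = 94 is plutonium, so the species is ^244_94 Pu.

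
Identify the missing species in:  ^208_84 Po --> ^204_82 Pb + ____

alpha particle

Conserve mass number: 208 = 204 + A, so A = 4.
Conserve atomic number: 84 = 82 + Z, so Z = 2.
A = 4 and Z = 2 is ^4_2 He — an alpha particle.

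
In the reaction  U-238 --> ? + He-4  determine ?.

Conserve mass number: 238 = A + 4, so A = 234.
Conserve atomic number: 92 = Z + 2, so Z = 90.
Z = 90 is thorium, so the species is Th-234.

Th-234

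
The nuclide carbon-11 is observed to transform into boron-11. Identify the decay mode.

beta-plus decay or electron capture

ΔA = 11 − 11 = 0; ΔZ = 5 − 6 = -1.
A is unchanged and Z drops by 1 — a proton has become a neutron (β⁺ emission or electron capture).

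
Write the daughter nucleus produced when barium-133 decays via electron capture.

Electron capture: mass number changes by +0, atomic number by -1.
A: 133 = 133; Z: 56 − 1 = 55.
Z = 55 is caesium, so the daughter is caesium-133.

Cs-133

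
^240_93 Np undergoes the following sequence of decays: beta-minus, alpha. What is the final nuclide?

U-236

Start: (A, Z) = (240, 93).
After β⁻: (240, 94).
After α: (236, 92).
Z = 92 is uranium.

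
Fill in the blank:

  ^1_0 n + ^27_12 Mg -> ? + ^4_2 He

Ne-24

Conserve mass number: 1 + 27 = A + 4, so A = 24.
Conserve atomic number: 0 + 12 = Z + 2, so Z = 10.
Z = 10 is neon, so the species is ^24_10 Ne.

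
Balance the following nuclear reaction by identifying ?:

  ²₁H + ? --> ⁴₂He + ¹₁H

He-3

Conserve mass number: 2 + A = 4 + 1, so A = 3.
Conserve atomic number: 1 + Z = 2 + 1, so Z = 2.
Z = 2 is helium, so the species is ³₂He.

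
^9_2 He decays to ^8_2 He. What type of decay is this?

neutron emission

ΔA = 8 − 9 = -1; ΔZ = 2 − 2 = +0.
A drops by 1 with Z unchanged — a neutron was emitted.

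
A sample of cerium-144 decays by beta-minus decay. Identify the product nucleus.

Beta-minus decay: mass number changes by +0, atomic number by +1.
A: 144 = 144; Z: 58 + 1 = 59.
Z = 59 is praseodymium, so the daughter is praseodymium-144.

Pr-144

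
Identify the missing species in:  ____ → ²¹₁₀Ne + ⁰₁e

Na-21

Conserve mass number: A = 21 + 0, so A = 21.
Conserve atomic number: Z = 10 + 1, so Z = 11.
Z = 11 is sodium, so the species is ²¹₁₁Na.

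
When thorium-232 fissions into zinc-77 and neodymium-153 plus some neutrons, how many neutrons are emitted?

Conserve mass number: 232 = 77 + 153 + k, so k = 232 − 230 = 2.
Check atomic number: 90 = 30 + 60 + 0 = 90. ✓

2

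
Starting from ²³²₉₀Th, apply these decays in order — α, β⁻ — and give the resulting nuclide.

Ac-228

Start: (A, Z) = (232, 90).
After α: (228, 88).
After β⁻: (228, 89).
Z = 89 is actinium.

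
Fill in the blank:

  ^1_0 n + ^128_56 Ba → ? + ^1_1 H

Conserve mass number: 1 + 128 = A + 1, so A = 128.
Conserve atomic number: 0 + 56 = Z + 1, so Z = 55.
Z = 55 is caesium, so the species is ^128_55 Cs.

Cs-128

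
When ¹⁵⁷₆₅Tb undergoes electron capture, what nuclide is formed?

Gd-157

Electron capture: mass number changes by +0, atomic number by -1.
A: 157 = 157; Z: 65 − 1 = 64.
Z = 64 is gadolinium, so the daughter is ¹⁵⁷₆₄Gd.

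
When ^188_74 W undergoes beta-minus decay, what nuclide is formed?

Beta-minus decay: mass number changes by +0, atomic number by +1.
A: 188 = 188; Z: 74 + 1 = 75.
Z = 75 is rhenium, so the daughter is ^188_75 Re.

Re-188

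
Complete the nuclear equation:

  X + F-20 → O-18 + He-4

Conserve mass number: A + 20 = 18 + 4, so A = 2.
Conserve atomic number: Z + 9 = 8 + 2, so Z = 1.
A = 2 and Z = 1 is H-2 — a deuteron.

deuteron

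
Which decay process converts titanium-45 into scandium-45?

ΔA = 45 − 45 = 0; ΔZ = 21 − 22 = -1.
A is unchanged and Z drops by 1 — a proton has become a neutron (β⁺ emission or electron capture).

beta-plus decay or electron capture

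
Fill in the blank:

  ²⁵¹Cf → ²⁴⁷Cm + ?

alpha particle

Conserve mass number: 251 = 247 + A, so A = 4.
Conserve atomic number: 98 = 96 + Z, so Z = 2.
A = 4 and Z = 2 is ⁴He — an alpha particle.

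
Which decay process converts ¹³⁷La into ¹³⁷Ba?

ΔA = 137 − 137 = 0; ΔZ = 56 − 57 = -1.
A is unchanged and Z drops by 1 — a proton has become a neutron (β⁺ emission or electron capture).

beta-plus decay or electron capture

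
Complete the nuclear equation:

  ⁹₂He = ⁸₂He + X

Conserve mass number: 9 = 8 + A, so A = 1.
Conserve atomic number: 2 = 2 + Z, so Z = 0.
A = 1 and Z = 0 is ¹₀n — a neutron.

neutron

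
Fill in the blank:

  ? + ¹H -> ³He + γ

deuteron

Conserve mass number: A + 1 = 3 + 0, so A = 2.
Conserve atomic number: Z + 1 = 2 + 0, so Z = 1.
A = 2 and Z = 1 is ²H — a deuteron.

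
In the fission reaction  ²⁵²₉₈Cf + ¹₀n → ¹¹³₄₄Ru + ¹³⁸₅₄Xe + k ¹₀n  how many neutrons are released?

Conserve mass number: 253 = 113 + 138 + k, so k = 253 − 251 = 2.
Check atomic number: 98 = 44 + 54 + 0 = 98. ✓

2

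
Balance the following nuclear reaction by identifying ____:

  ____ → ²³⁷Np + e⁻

Conserve mass number: A = 237 + 0, so A = 237.
Conserve atomic number: Z = 93 − 1, so Z = 92.
Z = 92 is uranium, so the species is ²³⁷U.

U-237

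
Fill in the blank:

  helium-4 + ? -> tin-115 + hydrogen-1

Conserve mass number: 4 + A = 115 + 1, so A = 112.
Conserve atomic number: 2 + Z = 50 + 1, so Z = 49.
Z = 49 is indium, so the species is indium-112.

In-112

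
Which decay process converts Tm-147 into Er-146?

proton emission

ΔA = 146 − 147 = -1; ΔZ = 68 − 69 = -1.
A drops by 1 and Z drops by 1 — a proton was emitted.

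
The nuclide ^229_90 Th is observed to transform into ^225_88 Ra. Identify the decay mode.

ΔA = 225 − 229 = -4; ΔZ = 88 − 90 = -2.
A drops by 4 and Z drops by 2 — the signature of alpha emission.

alpha decay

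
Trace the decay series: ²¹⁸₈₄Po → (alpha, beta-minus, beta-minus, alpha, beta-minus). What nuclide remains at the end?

Bi-210

Start: (A, Z) = (218, 84).
After α: (214, 82).
After β⁻: (214, 83).
After β⁻: (214, 84).
After α: (210, 82).
After β⁻: (210, 83).
Z = 83 is bismuth.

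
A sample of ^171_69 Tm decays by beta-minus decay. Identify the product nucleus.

Yb-171

Beta-minus decay: mass number changes by +0, atomic number by +1.
A: 171 = 171; Z: 69 + 1 = 70.
Z = 70 is ytterbium, so the daughter is ^171_70 Yb.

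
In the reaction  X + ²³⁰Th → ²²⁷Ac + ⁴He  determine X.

Conserve mass number: A + 230 = 227 + 4, so A = 1.
Conserve atomic number: Z + 90 = 89 + 2, so Z = 1.
A = 1 and Z = 1 is ¹H — a proton.

proton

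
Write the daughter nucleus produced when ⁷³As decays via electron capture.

Electron capture: mass number changes by +0, atomic number by -1.
A: 73 = 73; Z: 33 − 1 = 32.
Z = 32 is germanium, so the daughter is ⁷³Ge.

Ge-73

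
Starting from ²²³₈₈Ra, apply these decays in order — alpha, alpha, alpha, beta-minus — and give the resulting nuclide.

Start: (A, Z) = (223, 88).
After α: (219, 86).
After α: (215, 84).
After α: (211, 82).
After β⁻: (211, 83).
Z = 83 is bismuth.

Bi-211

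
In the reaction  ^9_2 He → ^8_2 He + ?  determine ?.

Conserve mass number: 9 = 8 + A, so A = 1.
Conserve atomic number: 2 = 2 + Z, so Z = 0.
A = 1 and Z = 0 is ^1_0 n — a neutron.

neutron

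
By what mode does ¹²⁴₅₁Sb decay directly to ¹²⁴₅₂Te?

beta-minus decay

ΔA = 124 − 124 = 0; ΔZ = 52 − 51 = +1.
A is unchanged and Z rises by 1 — a neutron has become a proton (β⁻ decay).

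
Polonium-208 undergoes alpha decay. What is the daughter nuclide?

Alpha decay: mass number changes by -4, atomic number by -2.
A: 208 − 4 = 204; Z: 84 − 2 = 82.
Z = 82 is lead, so the daughter is lead-204.

Pb-204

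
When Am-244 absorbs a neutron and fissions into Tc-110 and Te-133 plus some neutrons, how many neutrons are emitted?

2

Conserve mass number: 245 = 110 + 133 + k, so k = 245 − 243 = 2.
Check atomic number: 95 = 43 + 52 + 0 = 95. ✓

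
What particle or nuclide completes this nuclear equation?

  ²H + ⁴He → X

Conserve mass number: 2 + 4 = A, so A = 6.
Conserve atomic number: 1 + 2 = Z, so Z = 3.
Z = 3 is lithium, so the species is ⁶Li.

Li-6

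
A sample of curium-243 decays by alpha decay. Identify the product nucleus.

Alpha decay: mass number changes by -4, atomic number by -2.
A: 243 − 4 = 239; Z: 96 − 2 = 94.
Z = 94 is plutonium, so the daughter is plutonium-239.

Pu-239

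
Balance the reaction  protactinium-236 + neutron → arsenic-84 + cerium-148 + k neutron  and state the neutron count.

5

Conserve mass number: 237 = 84 + 148 + k, so k = 237 − 232 = 5.
Check atomic number: 91 = 33 + 58 + 0 = 91. ✓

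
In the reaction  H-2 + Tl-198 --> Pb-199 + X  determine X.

Conserve mass number: 2 + 198 = 199 + A, so A = 1.
Conserve atomic number: 1 + 81 = 82 + Z, so Z = 0.
A = 1 and Z = 0 is n — a neutron.

neutron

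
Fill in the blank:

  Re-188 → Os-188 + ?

beta-minus particle

Conserve mass number: 188 = 188 + A, so A = 0.
Conserve atomic number: 75 = 76 + Z, so Z = -1.
A = 0 and Z = -1 is e⁻ — a beta-minus particle.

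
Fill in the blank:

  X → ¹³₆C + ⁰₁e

N-13

Conserve mass number: A = 13 + 0, so A = 13.
Conserve atomic number: Z = 6 + 1, so Z = 7.
Z = 7 is nitrogen, so the species is ¹³₇N.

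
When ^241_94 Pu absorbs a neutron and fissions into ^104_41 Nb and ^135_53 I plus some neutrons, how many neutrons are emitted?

3

Conserve mass number: 242 = 104 + 135 + k, so k = 242 − 239 = 3.
Check atomic number: 94 = 41 + 53 + 0 = 94. ✓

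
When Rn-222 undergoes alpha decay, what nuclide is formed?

Po-218

Alpha decay: mass number changes by -4, atomic number by -2.
A: 222 − 4 = 218; Z: 86 − 2 = 84.
Z = 84 is polonium, so the daughter is Po-218.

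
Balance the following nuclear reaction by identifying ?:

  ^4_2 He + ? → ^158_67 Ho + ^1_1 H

Conserve mass number: 4 + A = 158 + 1, so A = 155.
Conserve atomic number: 2 + Z = 67 + 1, so Z = 66.
Z = 66 is dysprosium, so the species is ^155_66 Dy.

Dy-155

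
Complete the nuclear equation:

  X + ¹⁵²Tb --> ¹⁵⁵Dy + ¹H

alpha particle

Conserve mass number: A + 152 = 155 + 1, so A = 4.
Conserve atomic number: Z + 65 = 66 + 1, so Z = 2.
A = 4 and Z = 2 is ⁴He — an alpha particle.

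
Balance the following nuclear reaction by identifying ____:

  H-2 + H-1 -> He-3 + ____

gamma ray

Conserve mass number: 2 + 1 = 3 + A, so A = 0.
Conserve atomic number: 1 + 1 = 2 + Z, so Z = 0.
A = 0 and Z = 0 is γ — a gamma ray.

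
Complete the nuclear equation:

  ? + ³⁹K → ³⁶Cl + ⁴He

neutron

Conserve mass number: A + 39 = 36 + 4, so A = 1.
Conserve atomic number: Z + 19 = 17 + 2, so Z = 0.
A = 1 and Z = 0 is ¹n — a neutron.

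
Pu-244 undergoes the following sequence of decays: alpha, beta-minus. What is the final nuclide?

Start: (A, Z) = (244, 94).
After α: (240, 92).
After β⁻: (240, 93).
Z = 93 is neptunium.

Np-240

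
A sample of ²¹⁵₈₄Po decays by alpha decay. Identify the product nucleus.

Pb-211

Alpha decay: mass number changes by -4, atomic number by -2.
A: 215 − 4 = 211; Z: 84 − 2 = 82.
Z = 82 is lead, so the daughter is ²¹¹₈₂Pb.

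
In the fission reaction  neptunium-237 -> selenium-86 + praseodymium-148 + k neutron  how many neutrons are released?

3

Conserve mass number: 237 = 86 + 148 + k, so k = 237 − 234 = 3.
Check atomic number: 93 = 34 + 59 + 0 = 93. ✓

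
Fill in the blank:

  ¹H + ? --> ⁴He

Conserve mass number: 1 + A = 4, so A = 3.
Conserve atomic number: 1 + Z = 2, so Z = 1.
A = 3 and Z = 1 is ³H — a triton.

triton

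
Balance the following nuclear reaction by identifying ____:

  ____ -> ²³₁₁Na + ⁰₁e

Conserve mass number: A = 23 + 0, so A = 23.
Conserve atomic number: Z = 11 + 1, so Z = 12.
Z = 12 is magnesium, so the species is ²³₁₂Mg.

Mg-23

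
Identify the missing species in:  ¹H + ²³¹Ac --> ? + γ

Conserve mass number: 1 + 231 = A + 0, so A = 232.
Conserve atomic number: 1 + 89 = Z + 0, so Z = 90.
Z = 90 is thorium, so the species is ²³²Th.

Th-232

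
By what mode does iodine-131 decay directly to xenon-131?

beta-minus decay

ΔA = 131 − 131 = 0; ΔZ = 54 − 53 = +1.
A is unchanged and Z rises by 1 — a neutron has become a proton (β⁻ decay).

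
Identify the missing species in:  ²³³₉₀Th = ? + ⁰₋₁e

Pa-233

Conserve mass number: 233 = A + 0, so A = 233.
Conserve atomic number: 90 = Z − 1, so Z = 91.
Z = 91 is protactinium, so the species is ²³³₉₁Pa.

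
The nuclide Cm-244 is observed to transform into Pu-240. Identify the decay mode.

ΔA = 240 − 244 = -4; ΔZ = 94 − 96 = -2.
A drops by 4 and Z drops by 2 — the signature of alpha emission.

alpha decay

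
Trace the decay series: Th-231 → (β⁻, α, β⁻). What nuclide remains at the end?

Th-227

Start: (A, Z) = (231, 90).
After β⁻: (231, 91).
After α: (227, 89).
After β⁻: (227, 90).
Z = 90 is thorium.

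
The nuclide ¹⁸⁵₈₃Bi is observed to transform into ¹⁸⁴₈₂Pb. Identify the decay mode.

proton emission

ΔA = 184 − 185 = -1; ΔZ = 82 − 83 = -1.
A drops by 1 and Z drops by 1 — a proton was emitted.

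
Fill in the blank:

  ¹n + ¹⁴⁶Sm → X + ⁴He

Nd-143

Conserve mass number: 1 + 146 = A + 4, so A = 143.
Conserve atomic number: 0 + 62 = Z + 2, so Z = 60.
Z = 60 is neodymium, so the species is ¹⁴³Nd.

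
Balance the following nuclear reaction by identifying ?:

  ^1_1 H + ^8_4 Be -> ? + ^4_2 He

Conserve mass number: 1 + 8 = A + 4, so A = 5.
Conserve atomic number: 1 + 4 = Z + 2, so Z = 3.
Z = 3 is lithium, so the species is ^5_3 Li.

Li-5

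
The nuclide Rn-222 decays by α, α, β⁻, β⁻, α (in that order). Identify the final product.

Start: (A, Z) = (222, 86).
After α: (218, 84).
After α: (214, 82).
After β⁻: (214, 83).
After β⁻: (214, 84).
After α: (210, 82).
Z = 82 is lead.

Pb-210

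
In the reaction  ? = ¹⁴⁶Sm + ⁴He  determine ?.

Gd-150

Conserve mass number: A = 146 + 4, so A = 150.
Conserve atomic number: Z = 62 + 2, so Z = 64.
Z = 64 is gadolinium, so the species is ¹⁵⁰Gd.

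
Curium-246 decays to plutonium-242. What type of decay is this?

alpha decay

ΔA = 242 − 246 = -4; ΔZ = 94 − 96 = -2.
A drops by 4 and Z drops by 2 — the signature of alpha emission.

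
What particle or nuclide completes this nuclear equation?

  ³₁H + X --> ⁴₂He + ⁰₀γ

Conserve mass number: 3 + A = 4 + 0, so A = 1.
Conserve atomic number: 1 + Z = 2 + 0, so Z = 1.
A = 1 and Z = 1 is ¹₁H — a proton.

proton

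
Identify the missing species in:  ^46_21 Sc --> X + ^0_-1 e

Conserve mass number: 46 = A + 0, so A = 46.
Conserve atomic number: 21 = Z − 1, so Z = 22.
Z = 22 is titanium, so the species is ^46_22 Ti.

Ti-46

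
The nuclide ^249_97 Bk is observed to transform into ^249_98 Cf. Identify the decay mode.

beta-minus decay

ΔA = 249 − 249 = 0; ΔZ = 98 − 97 = +1.
A is unchanged and Z rises by 1 — a neutron has become a proton (β⁻ decay).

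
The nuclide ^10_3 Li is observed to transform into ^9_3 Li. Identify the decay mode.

neutron emission

ΔA = 9 − 10 = -1; ΔZ = 3 − 3 = +0.
A drops by 1 with Z unchanged — a neutron was emitted.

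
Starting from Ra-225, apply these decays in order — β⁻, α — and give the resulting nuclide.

Start: (A, Z) = (225, 88).
After β⁻: (225, 89).
After α: (221, 87).
Z = 87 is francium.

Fr-221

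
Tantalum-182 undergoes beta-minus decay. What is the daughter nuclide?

Beta-minus decay: mass number changes by +0, atomic number by +1.
A: 182 = 182; Z: 73 + 1 = 74.
Z = 74 is tungsten, so the daughter is tungsten-182.

W-182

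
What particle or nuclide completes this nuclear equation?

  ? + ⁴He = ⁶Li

deuteron

Conserve mass number: A + 4 = 6, so A = 2.
Conserve atomic number: Z + 2 = 3, so Z = 1.
A = 2 and Z = 1 is ²H — a deuteron.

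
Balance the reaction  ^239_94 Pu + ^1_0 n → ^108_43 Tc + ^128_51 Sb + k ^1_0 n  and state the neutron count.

Conserve mass number: 240 = 108 + 128 + k, so k = 240 − 236 = 4.
Check atomic number: 94 = 43 + 51 + 0 = 94. ✓

4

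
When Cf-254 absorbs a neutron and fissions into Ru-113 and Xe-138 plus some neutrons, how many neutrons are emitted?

4

Conserve mass number: 255 = 113 + 138 + k, so k = 255 − 251 = 4.
Check atomic number: 98 = 44 + 54 + 0 = 98. ✓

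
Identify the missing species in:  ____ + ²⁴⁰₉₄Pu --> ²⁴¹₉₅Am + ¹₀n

deuteron

Conserve mass number: A + 240 = 241 + 1, so A = 2.
Conserve atomic number: Z + 94 = 95 + 0, so Z = 1.
A = 2 and Z = 1 is ²₁H — a deuteron.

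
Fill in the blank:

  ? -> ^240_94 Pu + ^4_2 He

Cm-244

Conserve mass number: A = 240 + 4, so A = 244.
Conserve atomic number: Z = 94 + 2, so Z = 96.
Z = 96 is curium, so the species is ^244_96 Cm.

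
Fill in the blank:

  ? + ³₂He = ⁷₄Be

alpha particle

Conserve mass number: A + 3 = 7, so A = 4.
Conserve atomic number: Z + 2 = 4, so Z = 2.
A = 4 and Z = 2 is ⁴₂He — an alpha particle.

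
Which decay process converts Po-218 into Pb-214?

alpha decay

ΔA = 214 − 218 = -4; ΔZ = 82 − 84 = -2.
A drops by 4 and Z drops by 2 — the signature of alpha emission.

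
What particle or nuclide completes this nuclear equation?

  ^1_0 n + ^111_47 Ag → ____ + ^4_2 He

Rh-108

Conserve mass number: 1 + 111 = A + 4, so A = 108.
Conserve atomic number: 0 + 47 = Z + 2, so Z = 45.
Z = 45 is rhodium, so the species is ^108_45 Rh.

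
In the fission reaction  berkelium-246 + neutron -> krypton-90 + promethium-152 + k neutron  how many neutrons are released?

5

Conserve mass number: 247 = 90 + 152 + k, so k = 247 − 242 = 5.
Check atomic number: 97 = 36 + 61 + 0 = 97. ✓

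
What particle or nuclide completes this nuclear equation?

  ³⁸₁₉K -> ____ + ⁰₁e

Conserve mass number: 38 = A + 0, so A = 38.
Conserve atomic number: 19 = Z + 1, so Z = 18.
Z = 18 is argon, so the species is ³⁸₁₈Ar.

Ar-38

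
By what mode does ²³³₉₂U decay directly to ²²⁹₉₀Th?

alpha decay

ΔA = 229 − 233 = -4; ΔZ = 90 − 92 = -2.
A drops by 4 and Z drops by 2 — the signature of alpha emission.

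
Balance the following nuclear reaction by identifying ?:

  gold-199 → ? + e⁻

Conserve mass number: 199 = A + 0, so A = 199.
Conserve atomic number: 79 = Z − 1, so Z = 80.
Z = 80 is mercury, so the species is mercury-199.

Hg-199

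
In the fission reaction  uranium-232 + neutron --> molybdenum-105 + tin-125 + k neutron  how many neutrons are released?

Conserve mass number: 233 = 105 + 125 + k, so k = 233 − 230 = 3.
Check atomic number: 92 = 42 + 50 + 0 = 92. ✓

3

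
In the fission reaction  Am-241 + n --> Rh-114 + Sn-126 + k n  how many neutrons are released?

2

Conserve mass number: 242 = 114 + 126 + k, so k = 242 − 240 = 2.
Check atomic number: 95 = 45 + 50 + 0 = 95. ✓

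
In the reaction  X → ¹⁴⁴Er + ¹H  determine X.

Tm-145

Conserve mass number: A = 144 + 1, so A = 145.
Conserve atomic number: Z = 68 + 1, so Z = 69.
Z = 69 is thulium, so the species is ¹⁴⁵Tm.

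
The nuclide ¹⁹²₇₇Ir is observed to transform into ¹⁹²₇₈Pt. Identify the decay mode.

ΔA = 192 − 192 = 0; ΔZ = 78 − 77 = +1.
A is unchanged and Z rises by 1 — a neutron has become a proton (β⁻ decay).

beta-minus decay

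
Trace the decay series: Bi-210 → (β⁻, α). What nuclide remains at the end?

Start: (A, Z) = (210, 83).
After β⁻: (210, 84).
After α: (206, 82).
Z = 82 is lead.

Pb-206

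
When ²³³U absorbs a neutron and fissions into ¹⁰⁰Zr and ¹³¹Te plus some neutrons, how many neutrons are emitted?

3

Conserve mass number: 234 = 100 + 131 + k, so k = 234 − 231 = 3.
Check atomic number: 92 = 40 + 52 + 0 = 92. ✓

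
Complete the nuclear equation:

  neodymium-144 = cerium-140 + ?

alpha particle

Conserve mass number: 144 = 140 + A, so A = 4.
Conserve atomic number: 60 = 58 + Z, so Z = 2.
A = 4 and Z = 2 is helium-4 — an alpha particle.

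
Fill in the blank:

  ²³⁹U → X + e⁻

Np-239

Conserve mass number: 239 = A + 0, so A = 239.
Conserve atomic number: 92 = Z − 1, so Z = 93.
Z = 93 is neptunium, so the species is ²³⁹Np.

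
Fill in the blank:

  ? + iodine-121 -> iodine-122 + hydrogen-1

Conserve mass number: A + 121 = 122 + 1, so A = 2.
Conserve atomic number: Z + 53 = 53 + 1, so Z = 1.
A = 2 and Z = 1 is hydrogen-2 — a deuteron.

deuteron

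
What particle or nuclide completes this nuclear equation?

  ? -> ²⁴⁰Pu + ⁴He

Cm-244

Conserve mass number: A = 240 + 4, so A = 244.
Conserve atomic number: Z = 94 + 2, so Z = 96.
Z = 96 is curium, so the species is ²⁴⁴Cm.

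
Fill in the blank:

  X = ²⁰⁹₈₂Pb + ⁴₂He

Conserve mass number: A = 209 + 4, so A = 213.
Conserve atomic number: Z = 82 + 2, so Z = 84.
Z = 84 is polonium, so the species is ²¹³₈₄Po.

Po-213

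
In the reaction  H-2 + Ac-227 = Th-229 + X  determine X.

gamma ray

Conserve mass number: 2 + 227 = 229 + A, so A = 0.
Conserve atomic number: 1 + 89 = 90 + Z, so Z = 0.
A = 0 and Z = 0 is γ — a gamma ray.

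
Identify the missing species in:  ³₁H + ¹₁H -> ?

He-4

Conserve mass number: 3 + 1 = A, so A = 4.
Conserve atomic number: 1 + 1 = Z, so Z = 2.
A = 4 and Z = 2 is ⁴₂He — an alpha particle.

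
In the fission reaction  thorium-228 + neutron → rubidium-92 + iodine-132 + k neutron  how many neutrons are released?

Conserve mass number: 229 = 92 + 132 + k, so k = 229 − 224 = 5.
Check atomic number: 90 = 37 + 53 + 0 = 90. ✓

5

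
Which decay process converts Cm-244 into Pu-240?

alpha decay

ΔA = 240 − 244 = -4; ΔZ = 94 − 96 = -2.
A drops by 4 and Z drops by 2 — the signature of alpha emission.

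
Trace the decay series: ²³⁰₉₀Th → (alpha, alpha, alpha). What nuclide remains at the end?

Po-218

Start: (A, Z) = (230, 90).
After α: (226, 88).
After α: (222, 86).
After α: (218, 84).
Z = 84 is polonium.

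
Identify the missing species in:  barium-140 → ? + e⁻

Conserve mass number: 140 = A + 0, so A = 140.
Conserve atomic number: 56 = Z − 1, so Z = 57.
Z = 57 is lanthanum, so the species is lanthanum-140.

La-140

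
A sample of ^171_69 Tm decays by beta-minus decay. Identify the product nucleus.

Beta-minus decay: mass number changes by +0, atomic number by +1.
A: 171 = 171; Z: 69 + 1 = 70.
Z = 70 is ytterbium, so the daughter is ^171_70 Yb.

Yb-171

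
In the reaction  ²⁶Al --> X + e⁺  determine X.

Conserve mass number: 26 = A + 0, so A = 26.
Conserve atomic number: 13 = Z + 1, so Z = 12.
Z = 12 is magnesium, so the species is ²⁶Mg.

Mg-26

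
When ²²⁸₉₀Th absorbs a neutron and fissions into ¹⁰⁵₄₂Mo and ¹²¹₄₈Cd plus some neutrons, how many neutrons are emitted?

Conserve mass number: 229 = 105 + 121 + k, so k = 229 − 226 = 3.
Check atomic number: 90 = 42 + 48 + 0 = 90. ✓

3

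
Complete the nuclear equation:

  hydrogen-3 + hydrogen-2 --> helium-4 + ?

Conserve mass number: 3 + 2 = 4 + A, so A = 1.
Conserve atomic number: 1 + 1 = 2 + Z, so Z = 0.
A = 1 and Z = 0 is neutron — a neutron.

neutron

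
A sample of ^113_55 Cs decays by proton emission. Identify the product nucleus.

Xe-112

Proton emission: mass number changes by -1, atomic number by -1.
A: 113 − 1 = 112; Z: 55 − 1 = 54.
Z = 54 is xenon, so the daughter is ^112_54 Xe.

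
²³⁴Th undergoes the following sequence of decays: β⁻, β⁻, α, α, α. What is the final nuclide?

Start: (A, Z) = (234, 90).
After β⁻: (234, 91).
After β⁻: (234, 92).
After α: (230, 90).
After α: (226, 88).
After α: (222, 86).
Z = 86 is radon.

Rn-222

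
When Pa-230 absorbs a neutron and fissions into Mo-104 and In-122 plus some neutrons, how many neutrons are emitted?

5

Conserve mass number: 231 = 104 + 122 + k, so k = 231 − 226 = 5.
Check atomic number: 91 = 42 + 49 + 0 = 91. ✓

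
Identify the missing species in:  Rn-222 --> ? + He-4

Conserve mass number: 222 = A + 4, so A = 218.
Conserve atomic number: 86 = Z + 2, so Z = 84.
Z = 84 is polonium, so the species is Po-218.

Po-218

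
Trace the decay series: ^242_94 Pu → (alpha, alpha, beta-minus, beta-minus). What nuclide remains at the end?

Start: (A, Z) = (242, 94).
After α: (238, 92).
After α: (234, 90).
After β⁻: (234, 91).
After β⁻: (234, 92).
Z = 92 is uranium.

U-234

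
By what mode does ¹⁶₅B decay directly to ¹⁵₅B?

ΔA = 15 − 16 = -1; ΔZ = 5 − 5 = +0.
A drops by 1 with Z unchanged — a neutron was emitted.

neutron emission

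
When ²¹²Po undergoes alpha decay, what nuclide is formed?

Pb-208

Alpha decay: mass number changes by -4, atomic number by -2.
A: 212 − 4 = 208; Z: 84 − 2 = 82.
Z = 82 is lead, so the daughter is ²⁰⁸Pb.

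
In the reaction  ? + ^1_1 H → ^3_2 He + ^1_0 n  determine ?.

Conserve mass number: A + 1 = 3 + 1, so A = 3.
Conserve atomic number: Z + 1 = 2 + 0, so Z = 1.
A = 3 and Z = 1 is ^3_1 H — a triton.

triton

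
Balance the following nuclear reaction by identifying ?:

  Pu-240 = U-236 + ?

Conserve mass number: 240 = 236 + A, so A = 4.
Conserve atomic number: 94 = 92 + Z, so Z = 2.
A = 4 and Z = 2 is He-4 — an alpha particle.

alpha particle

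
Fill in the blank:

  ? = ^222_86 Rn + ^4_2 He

Ra-226

Conserve mass number: A = 222 + 4, so A = 226.
Conserve atomic number: Z = 86 + 2, so Z = 88.
Z = 88 is radium, so the species is ^226_88 Ra.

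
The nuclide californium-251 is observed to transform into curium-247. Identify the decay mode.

ΔA = 247 − 251 = -4; ΔZ = 96 − 98 = -2.
A drops by 4 and Z drops by 2 — the signature of alpha emission.

alpha decay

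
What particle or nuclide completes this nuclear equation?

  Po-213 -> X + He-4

Conserve mass number: 213 = A + 4, so A = 209.
Conserve atomic number: 84 = Z + 2, so Z = 82.
Z = 82 is lead, so the species is Pb-209.

Pb-209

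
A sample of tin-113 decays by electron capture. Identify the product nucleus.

Electron capture: mass number changes by +0, atomic number by -1.
A: 113 = 113; Z: 50 − 1 = 49.
Z = 49 is indium, so the daughter is indium-113.

In-113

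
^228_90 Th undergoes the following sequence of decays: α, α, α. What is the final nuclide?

Start: (A, Z) = (228, 90).
After α: (224, 88).
After α: (220, 86).
After α: (216, 84).
Z = 84 is polonium.

Po-216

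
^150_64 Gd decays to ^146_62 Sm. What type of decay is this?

alpha decay

ΔA = 146 − 150 = -4; ΔZ = 62 − 64 = -2.
A drops by 4 and Z drops by 2 — the signature of alpha emission.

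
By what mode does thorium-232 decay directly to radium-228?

alpha decay

ΔA = 228 − 232 = -4; ΔZ = 88 − 90 = -2.
A drops by 4 and Z drops by 2 — the signature of alpha emission.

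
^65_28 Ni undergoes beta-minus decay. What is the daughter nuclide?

Beta-minus decay: mass number changes by +0, atomic number by +1.
A: 65 = 65; Z: 28 + 1 = 29.
Z = 29 is copper, so the daughter is ^65_29 Cu.

Cu-65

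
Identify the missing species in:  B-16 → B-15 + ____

neutron

Conserve mass number: 16 = 15 + A, so A = 1.
Conserve atomic number: 5 = 5 + Z, so Z = 0.
A = 1 and Z = 0 is n — a neutron.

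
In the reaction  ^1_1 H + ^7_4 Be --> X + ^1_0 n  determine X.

Conserve mass number: 1 + 7 = A + 1, so A = 7.
Conserve atomic number: 1 + 4 = Z + 0, so Z = 5.
Z = 5 is boron, so the species is ^7_5 B.

B-7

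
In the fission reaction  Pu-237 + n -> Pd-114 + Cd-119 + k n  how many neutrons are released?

5

Conserve mass number: 238 = 114 + 119 + k, so k = 238 − 233 = 5.
Check atomic number: 94 = 46 + 48 + 0 = 94. ✓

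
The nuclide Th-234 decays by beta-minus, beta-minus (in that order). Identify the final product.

U-234

Start: (A, Z) = (234, 90).
After β⁻: (234, 91).
After β⁻: (234, 92).
Z = 92 is uranium.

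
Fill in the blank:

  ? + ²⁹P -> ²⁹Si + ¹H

neutron

Conserve mass number: A + 29 = 29 + 1, so A = 1.
Conserve atomic number: Z + 15 = 14 + 1, so Z = 0.
A = 1 and Z = 0 is ¹n — a neutron.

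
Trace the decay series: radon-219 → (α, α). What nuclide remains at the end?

Pb-211

Start: (A, Z) = (219, 86).
After α: (215, 84).
After α: (211, 82).
Z = 82 is lead.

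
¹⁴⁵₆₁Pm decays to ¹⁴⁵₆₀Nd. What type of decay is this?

beta-plus decay or electron capture

ΔA = 145 − 145 = 0; ΔZ = 60 − 61 = -1.
A is unchanged and Z drops by 1 — a proton has become a neutron (β⁺ emission or electron capture).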